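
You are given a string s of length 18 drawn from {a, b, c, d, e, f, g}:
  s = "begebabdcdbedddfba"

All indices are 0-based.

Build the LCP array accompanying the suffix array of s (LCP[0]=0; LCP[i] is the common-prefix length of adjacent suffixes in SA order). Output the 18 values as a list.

[0, 1, 0, 2, 1, 1, 2, 0, 0, 1, 1, 2, 1, 0, 1, 1, 0, 0]

rank | idx | suffix
   0 |  17 | a
   1 |   5 | abdcdbedddfba
   2 |  16 | ba
   3 |   4 | babdcdbedddfba
   4 |   6 | bdcdbedddfba
   5 |  10 | bedddfba
   6 |   0 | begebabdcdbedddfba
   7 |   8 | cdbedddfba
   8 |   9 | dbedddfba
   9 |   7 | dcdbedddfba
  10 |  12 | dddfba
  11 |  13 | ddfba
  12 |  14 | dfba
  13 |   3 | ebabdcdbedddfba
  14 |  11 | edddfba
  15 |   1 | egebabdcdbedddfba
  16 |  15 | fba
  17 |   2 | gebabdcdbedddfba

SA = [17, 5, 16, 4, 6, 10, 0, 8, 9, 7, 12, 13, 14, 3, 11, 1, 15, 2]
[i] adj suffixes → lcp
  [1] 17/5 → 1 ('a')
  [2] 5/16 → 0 ('')
  [3] 16/4 → 2 ('ba')
  [4] 4/6 → 1 ('b')
  [5] 6/10 → 1 ('b')
  [6] 10/0 → 2 ('be')
  [7] 0/8 → 0 ('')
  [8] 8/9 → 0 ('')
  [9] 9/7 → 1 ('d')
  [10] 7/12 → 1 ('d')
  [11] 12/13 → 2 ('dd')
  [12] 13/14 → 1 ('d')
  [13] 14/3 → 0 ('')
  [14] 3/11 → 1 ('e')
  [15] 11/1 → 1 ('e')
  [16] 1/15 → 0 ('')
  [17] 15/2 → 0 ('')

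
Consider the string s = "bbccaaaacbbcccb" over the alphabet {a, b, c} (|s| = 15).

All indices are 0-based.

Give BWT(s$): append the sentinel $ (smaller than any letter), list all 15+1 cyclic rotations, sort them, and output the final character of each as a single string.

rank  rotation          last
    0  $bbccaaaacbbcccb  b
    1  aaaacbbcccb$bbcc  c
    2  aaacbbcccb$bbcca  a
    3  aacbbcccb$bbccaa  a
    4  acbbcccb$bbccaaa  a
    5  b$bbccaaaacbbccc  c
    6  bbccaaaacbbcccb$  $
    7  bbcccb$bbccaaaac  c
    8  bccaaaacbbcccb$b  b
    9  bcccb$bbccaaaacb  b
   10  caaaacbbcccb$bbc  c
   11  cb$bbccaaaacbbcc  c
   12  cbbcccb$bbccaaaa  a
   13  ccaaaacbbcccb$bb  b
   14  ccb$bbccaaaacbbc  c
   15  cccb$bbccaaaacbb  b

bcaaac$cbbccabcb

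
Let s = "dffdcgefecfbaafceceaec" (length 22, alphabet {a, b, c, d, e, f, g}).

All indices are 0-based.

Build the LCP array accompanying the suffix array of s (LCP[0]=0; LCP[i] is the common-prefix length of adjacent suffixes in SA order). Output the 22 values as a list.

sorted suffixes:
  #0 SA[0]=12  'aafceceaec'
  #1 SA[1]=19  'aec'
  #2 SA[2]=13  'afceceaec'
  #3 SA[3]=11  'baafceceaec'
  #4 SA[4]=21  'c'
  #5 SA[5]=17  'ceaec'
  #6 SA[6]=15  'ceceaec'
  #7 SA[7]=9  'cfbaafceceaec'
  #8 SA[8]=4  'cgefecfbaafceceaec'
  #9 SA[9]=3  'dcgefecfbaafceceaec'
  #10 SA[10]=0  'dffdcgefecfbaafceceaec'
  #11 SA[11]=18  'eaec'
  #12 SA[12]=20  'ec'
  #13 SA[13]=16  'eceaec'
  #14 SA[14]=8  'ecfbaafceceaec'
  #15 SA[15]=6  'efecfbaafceceaec'
  #16 SA[16]=10  'fbaafceceaec'
  #17 SA[17]=14  'fceceaec'
  #18 SA[18]=2  'fdcgefecfbaafceceaec'
  #19 SA[19]=7  'fecfbaafceceaec'
  #20 SA[20]=1  'ffdcgefecfbaafceceaec'
  #21 SA[21]=5  'gefecfbaafceceaec'

SA = [12, 19, 13, 11, 21, 17, 15, 9, 4, 3, 0, 18, 20, 16, 8, 6, 10, 14, 2, 7, 1, 5]
rank  pair      lcp
   1  s[12:],s[19:]  1  'a'
   2  s[19:],s[13:]  1  'a'
   3  s[13:],s[11:]  0  ''
   4  s[11:],s[21:]  0  ''
   5  s[21:],s[17:]  1  'c'
   6  s[17:],s[15:]  2  'ce'
   7  s[15:],s[9:]  1  'c'
   8  s[9:],s[4:]  1  'c'
   9  s[4:],s[3:]  0  ''
  10  s[3:],s[0:]  1  'd'
  11  s[0:],s[18:]  0  ''
  12  s[18:],s[20:]  1  'e'
  13  s[20:],s[16:]  2  'ec'
  14  s[16:],s[8:]  2  'ec'
  15  s[8:],s[6:]  1  'e'
  16  s[6:],s[10:]  0  ''
  17  s[10:],s[14:]  1  'f'
  18  s[14:],s[2:]  1  'f'
  19  s[2:],s[7:]  1  'f'
  20  s[7:],s[1:]  1  'f'
  21  s[1:],s[5:]  0  ''

[0, 1, 1, 0, 0, 1, 2, 1, 1, 0, 1, 0, 1, 2, 2, 1, 0, 1, 1, 1, 1, 0]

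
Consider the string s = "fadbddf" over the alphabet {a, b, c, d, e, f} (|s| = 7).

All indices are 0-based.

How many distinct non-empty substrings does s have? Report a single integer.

sorted suffixes:
  #0 SA[0]=1  'adbddf'
  #1 SA[1]=3  'bddf'
  #2 SA[2]=2  'dbddf'
  #3 SA[3]=4  'ddf'
  #4 SA[4]=5  'df'
  #5 SA[5]=6  'f'
  #6 SA[6]=0  'fadbddf'

SA = [1, 3, 2, 4, 5, 6, 0]
[i] adj suffixes → lcp
  [1] 1/3 → 0 ('')
  [2] 3/2 → 0 ('')
  [3] 2/4 → 1 ('d')
  [4] 4/5 → 1 ('d')
  [5] 5/6 → 0 ('')
  [6] 6/0 → 1 ('f')

n(n+1)/2 = 7·8/2 = 28
Σ LCP = 0 + 0 + 0 + 1 + 1 + 0 + 1 = 3
distinct = 28 − 3 = 25

25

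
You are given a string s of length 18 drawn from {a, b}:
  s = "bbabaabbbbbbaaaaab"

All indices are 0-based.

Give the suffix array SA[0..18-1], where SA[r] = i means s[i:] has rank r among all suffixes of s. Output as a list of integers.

[12, 13, 14, 15, 4, 16, 2, 5, 17, 11, 3, 1, 10, 0, 9, 8, 7, 6]

rank | idx | suffix
   0 |  12 | aaaaab
   1 |  13 | aaaab
   2 |  14 | aaab
   3 |  15 | aab
   4 |   4 | aabbbbbbaaaaab
   5 |  16 | ab
   6 |   2 | abaabbbbbbaaaaab
   7 |   5 | abbbbbbaaaaab
   8 |  17 | b
   9 |  11 | baaaaab
  10 |   3 | baabbbbbbaaaaab
  11 |   1 | babaabbbbbbaaaaab
  12 |  10 | bbaaaaab
  13 |   0 | bbabaabbbbbbaaaaab
  14 |   9 | bbbaaaaab
  15 |   8 | bbbbaaaaab
  16 |   7 | bbbbbaaaaab
  17 |   6 | bbbbbbaaaaab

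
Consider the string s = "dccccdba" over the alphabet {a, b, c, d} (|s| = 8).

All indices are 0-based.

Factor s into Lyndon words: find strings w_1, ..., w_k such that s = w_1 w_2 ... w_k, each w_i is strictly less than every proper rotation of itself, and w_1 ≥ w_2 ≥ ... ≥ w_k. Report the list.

["d", "ccccd", "b", "a"]

emit factor 1: 'd' (i=0, period=1)
emit factor 2: 'ccccd' (i=1, period=5)
emit factor 3: 'b' (i=6, period=1)
emit factor 4: 'a' (i=7, period=1)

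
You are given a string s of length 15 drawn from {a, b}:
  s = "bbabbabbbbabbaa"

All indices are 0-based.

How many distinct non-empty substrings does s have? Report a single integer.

rank→(start, suffix):
  0 → (14, 'a')
  1 → (13, 'aa')
  2 → (10, 'abbaa')
  3 → (2, 'abbabbbbabbaa')
  4 → (5, 'abbbbabbaa')
  5 → (12, 'baa')
  6 → (9, 'babbaa')
  7 → (1, 'babbabbbbabbaa')
  8 → (4, 'babbbbabbaa')
  9 → (11, 'bbaa')
  10 → (8, 'bbabbaa')
  11 → (0, 'bbabbabbbbabbaa')
  12 → (3, 'bbabbbbabbaa')
  13 → (7, 'bbbabbaa')
  14 → (6, 'bbbbabbaa')

SA = [14, 13, 10, 2, 5, 12, 9, 1, 4, 11, 8, 0, 3, 7, 6]
[i] adj suffixes → lcp
  [1] 14/13 → 1 ('a')
  [2] 13/10 → 1 ('a')
  [3] 10/2 → 4 ('abba')
  [4] 2/5 → 3 ('abb')
  [5] 5/12 → 0 ('')
  [6] 12/9 → 2 ('ba')
  [7] 9/1 → 5 ('babba')
  [8] 1/4 → 4 ('babb')
  [9] 4/11 → 1 ('b')
  [10] 11/8 → 3 ('bba')
  [11] 8/0 → 6 ('bbabba')
  [12] 0/3 → 5 ('bbabb')
  [13] 3/7 → 2 ('bb')
  [14] 7/6 → 3 ('bbb')

n(n+1)/2 = 15·16/2 = 120
Σ LCP = 0 + 1 + 1 + 4 + 3 + 0 + 2 + 5 + 4 + 1 + 3 + 6 + 5 + 2 + 3 = 40
distinct = 120 − 40 = 80

80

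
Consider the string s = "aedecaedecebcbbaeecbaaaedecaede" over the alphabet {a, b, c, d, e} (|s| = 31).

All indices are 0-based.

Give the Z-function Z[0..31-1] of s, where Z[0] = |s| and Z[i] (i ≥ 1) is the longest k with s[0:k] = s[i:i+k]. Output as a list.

[31, 0, 0, 0, 0, 5, 0, 0, 0, 0, 0, 0, 0, 0, 0, 2, 0, 0, 0, 0, 1, 1, 9, 0, 0, 0, 0, 4, 0, 0, 0]

Z[0]=31
i=1: i≥r, start 0; Z[1]=0
i=2: i≥r, start 0; Z[2]=0
i=3: i≥r, start 0; Z[3]=0
i=4: i≥r, start 0; Z[4]=0
i=5: i≥r, start 0; Z[5]=5 scan→box=[5,10)
i=6: min(r-i=4, Z[1]=0)=0; Z[6]=0
i=7: min(r-i=3, Z[2]=0)=0; Z[7]=0
i=8: min(r-i=2, Z[3]=0)=0; Z[8]=0
i=9: min(r-i=1, Z[4]=0)=0; Z[9]=0
i=10: i≥r, start 0; Z[10]=0
i=11: i≥r, start 0; Z[11]=0
i=12: i≥r, start 0; Z[12]=0
i=13: i≥r, start 0; Z[13]=0
i=14: i≥r, start 0; Z[14]=0
i=15: i≥r, start 0; Z[15]=2 scan→box=[15,17)
i=16: min(r-i=1, Z[1]=0)=0; Z[16]=0
i=17: i≥r, start 0; Z[17]=0
i=18: i≥r, start 0; Z[18]=0
i=19: i≥r, start 0; Z[19]=0
i=20: i≥r, start 0; Z[20]=1 scan→box=[20,21)
i=21: i≥r, start 0; Z[21]=1 scan→box=[21,22)
i=22: i≥r, start 0; Z[22]=9 scan→box=[22,31)
i=23: min(r-i=8, Z[1]=0)=0; Z[23]=0
i=24: min(r-i=7, Z[2]=0)=0; Z[24]=0
i=25: min(r-i=6, Z[3]=0)=0; Z[25]=0
i=26: min(r-i=5, Z[4]=0)=0; Z[26]=0
i=27: min(r-i=4, Z[5]=5)=4; Z[27]=4
i=28: min(r-i=3, Z[6]=0)=0; Z[28]=0
i=29: min(r-i=2, Z[7]=0)=0; Z[29]=0
i=30: min(r-i=1, Z[8]=0)=0; Z[30]=0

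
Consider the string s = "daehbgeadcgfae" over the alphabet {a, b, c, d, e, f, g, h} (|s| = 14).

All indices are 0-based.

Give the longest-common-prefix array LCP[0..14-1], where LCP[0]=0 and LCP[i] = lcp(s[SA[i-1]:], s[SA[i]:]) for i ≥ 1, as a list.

rank | idx | suffix
   0 |   7 | adcgfae
   1 |  12 | ae
   2 |   1 | aehbgeadcgfae
   3 |   4 | bgeadcgfae
   4 |   9 | cgfae
   5 |   0 | daehbgeadcgfae
   6 |   8 | dcgfae
   7 |  13 | e
   8 |   6 | eadcgfae
   9 |   2 | ehbgeadcgfae
  10 |  11 | fae
  11 |   5 | geadcgfae
  12 |  10 | gfae
  13 |   3 | hbgeadcgfae

SA = [7, 12, 1, 4, 9, 0, 8, 13, 6, 2, 11, 5, 10, 3]
rank  pair      lcp
   1  s[7:],s[12:]  1  'a'
   2  s[12:],s[1:]  2  'ae'
   3  s[1:],s[4:]  0  ''
   4  s[4:],s[9:]  0  ''
   5  s[9:],s[0:]  0  ''
   6  s[0:],s[8:]  1  'd'
   7  s[8:],s[13:]  0  ''
   8  s[13:],s[6:]  1  'e'
   9  s[6:],s[2:]  1  'e'
  10  s[2:],s[11:]  0  ''
  11  s[11:],s[5:]  0  ''
  12  s[5:],s[10:]  1  'g'
  13  s[10:],s[3:]  0  ''

[0, 1, 2, 0, 0, 0, 1, 0, 1, 1, 0, 0, 1, 0]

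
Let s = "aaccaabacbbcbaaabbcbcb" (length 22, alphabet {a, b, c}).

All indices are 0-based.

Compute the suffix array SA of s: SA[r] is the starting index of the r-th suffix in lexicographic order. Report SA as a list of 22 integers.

[13, 4, 14, 0, 5, 15, 7, 1, 21, 12, 6, 9, 16, 19, 10, 17, 3, 20, 11, 8, 18, 2]

rank | idx | suffix
   0 |  13 | aaabbcbcb
   1 |   4 | aabacbbcbaaabbcbcb
   2 |  14 | aabbcbcb
   3 |   0 | aaccaabacbbcbaaabbcbcb
   4 |   5 | abacbbcbaaabbcbcb
   5 |  15 | abbcbcb
   6 |   7 | acbbcbaaabbcbcb
   7 |   1 | accaabacbbcbaaabbcbcb
   8 |  21 | b
   9 |  12 | baaabbcbcb
  10 |   6 | bacbbcbaaabbcbcb
  11 |   9 | bbcbaaabbcbcb
  12 |  16 | bbcbcb
  13 |  19 | bcb
  14 |  10 | bcbaaabbcbcb
  15 |  17 | bcbcb
  16 |   3 | caabacbbcbaaabbcbcb
  17 |  20 | cb
  18 |  11 | cbaaabbcbcb
  19 |   8 | cbbcbaaabbcbcb
  20 |  18 | cbcb
  21 |   2 | ccaabacbbcbaaabbcbcb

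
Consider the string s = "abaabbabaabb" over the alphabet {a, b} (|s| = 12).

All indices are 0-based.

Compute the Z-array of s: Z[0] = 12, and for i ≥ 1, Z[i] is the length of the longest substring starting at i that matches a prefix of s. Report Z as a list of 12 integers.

Z[0]=12
i=1: outside box; Z[1]=0
i=2: outside box; Z[2]=1 extend→box=[2,3)
i=3: outside box; Z[3]=2 extend→box=[3,5)
i=4: min(r-i=1, Z[1]=0)=0; Z[4]=0
i=5: outside box; Z[5]=0
i=6: outside box; Z[6]=6 extend→box=[6,12)
i=7: min(r-i=5, Z[1]=0)=0; Z[7]=0
i=8: min(r-i=4, Z[2]=1)=1; Z[8]=1
i=9: min(r-i=3, Z[3]=2)=2; Z[9]=2
i=10: min(r-i=2, Z[4]=0)=0; Z[10]=0
i=11: min(r-i=1, Z[5]=0)=0; Z[11]=0

[12, 0, 1, 2, 0, 0, 6, 0, 1, 2, 0, 0]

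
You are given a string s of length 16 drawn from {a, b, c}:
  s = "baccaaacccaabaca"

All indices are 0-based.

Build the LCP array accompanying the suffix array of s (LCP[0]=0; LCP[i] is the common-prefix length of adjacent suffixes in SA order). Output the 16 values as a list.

[0, 1, 2, 2, 1, 1, 2, 3, 0, 3, 0, 2, 3, 1, 4, 2]

rank→(start, suffix):
  0 → (15, 'a')
  1 → (4, 'aaacccaabaca')
  2 → (10, 'aabaca')
  3 → (5, 'aacccaabaca')
  4 → (11, 'abaca')
  5 → (13, 'aca')
  6 → (1, 'accaaacccaabaca')
  7 → (6, 'acccaabaca')
  8 → (12, 'baca')
  9 → (0, 'baccaaacccaabaca')
  10 → (14, 'ca')
  11 → (3, 'caaacccaabaca')
  12 → (9, 'caabaca')
  13 → (2, 'ccaaacccaabaca')
  14 → (8, 'ccaabaca')
  15 → (7, 'cccaabaca')

SA = [15, 4, 10, 5, 11, 13, 1, 6, 12, 0, 14, 3, 9, 2, 8, 7]
i: (SA[i-1],SA[i]) lcp shared
  1: (15,4) 1 'a'
  2: (4,10) 2 'aa'
  3: (10,5) 2 'aa'
  4: (5,11) 1 'a'
  5: (11,13) 1 'a'
  6: (13,1) 2 'ac'
  7: (1,6) 3 'acc'
  8: (6,12) 0 ''
  9: (12,0) 3 'bac'
  10: (0,14) 0 ''
  11: (14,3) 2 'ca'
  12: (3,9) 3 'caa'
  13: (9,2) 1 'c'
  14: (2,8) 4 'ccaa'
  15: (8,7) 2 'cc'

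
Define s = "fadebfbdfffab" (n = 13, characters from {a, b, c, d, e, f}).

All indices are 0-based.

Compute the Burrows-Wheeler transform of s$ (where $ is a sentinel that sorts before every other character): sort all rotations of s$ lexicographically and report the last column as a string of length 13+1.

bffafeabdf$bfd

rank  rotation        last
    0  $fadebfbdfffab  b
    1  ab$fadebfbdfff  f
    2  adebfbdfffab$f  f
    3  b$fadebfbdfffa  a
    4  bdfffab$fadebf  f
    5  bfbdfffab$fade  e
    6  debfbdfffab$fa  a
    7  dfffab$fadebfb  b
    8  ebfbdfffab$fad  d
    9  fab$fadebfbdff  f
   10  fadebfbdfffab$  $
   11  fbdfffab$fadeb  b
   12  ffab$fadebfbdf  f
   13  fffab$fadebfbd  d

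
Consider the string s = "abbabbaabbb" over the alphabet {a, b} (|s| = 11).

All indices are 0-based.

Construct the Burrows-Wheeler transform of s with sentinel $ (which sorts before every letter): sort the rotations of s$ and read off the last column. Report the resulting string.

rank  rotation      last
    0  $abbabbaabbb  b
    1  aabbb$abbabb  b
    2  abbaabbb$abb  b
    3  abbabbaabbb$  $
    4  abbb$abbabba  a
    5  b$abbabbaabb  b
    6  baabbb$abbab  b
    7  babbaabbb$ab  b
    8  bb$abbabbaab  b
    9  bbaabbb$abba  a
   10  bbabbaabbb$a  a
   11  bbb$abbabbaa  a

bbb$abbbbaaa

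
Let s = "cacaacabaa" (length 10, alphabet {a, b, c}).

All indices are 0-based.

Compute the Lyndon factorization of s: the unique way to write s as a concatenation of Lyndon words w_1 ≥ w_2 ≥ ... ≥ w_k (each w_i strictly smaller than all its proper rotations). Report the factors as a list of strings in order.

emit factor 1: 'c' (i=0, period=1)
emit factor 2: 'ac' (i=1, period=2)
emit factor 3: 'aacab' (i=3, period=5)
emit factor 4: 'a' (i=8, period=1)
emit factor 5: 'a' (i=9, period=1)

["c", "ac", "aacab", "a", "a"]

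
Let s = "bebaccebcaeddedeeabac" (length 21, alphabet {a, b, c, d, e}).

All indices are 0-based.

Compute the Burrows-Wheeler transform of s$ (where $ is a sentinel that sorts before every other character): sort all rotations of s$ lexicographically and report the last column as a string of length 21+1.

cebbcaee$abacedeebcadd

rank  rotation                last
    0  $bebaccebcaeddedeeabac  c
    1  abac$bebaccebcaeddedee  e
    2  ac$bebaccebcaeddedeeab  b
    3  accebcaeddedeeabac$beb  b
    4  aeddedeeabac$bebaccebc  c
    5  bac$bebaccebcaeddedeea  a
    6  baccebcaeddedeeabac$be  e
    7  bcaeddedeeabac$bebacce  e
    8  bebaccebcaeddedeeabac$  $
    9  c$bebaccebcaeddedeeaba  a
   10  caeddedeeabac$bebacceb  b
   11  ccebcaeddedeeabac$beba  a
   12  cebcaeddedeeabac$bebac  c
   13  ddedeeabac$bebaccebcae  e
   14  dedeeabac$bebaccebcaed  d
   15  deeabac$bebaccebcaedde  e
   16  eabac$bebaccebcaeddede  e
   17  ebaccebcaeddedeeabac$b  b
   18  ebcaeddedeeabac$bebacc  c
   19  eddedeeabac$bebaccebca  a
   20  edeeabac$bebaccebcaedd  d
   21  eeabac$bebaccebcaedded  d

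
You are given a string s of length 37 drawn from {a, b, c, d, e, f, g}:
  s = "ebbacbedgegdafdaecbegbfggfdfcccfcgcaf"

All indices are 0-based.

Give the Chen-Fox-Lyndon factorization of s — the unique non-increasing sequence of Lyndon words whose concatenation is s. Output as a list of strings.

emit factor 1: 'e' (i=0, period=1)
emit factor 2: 'b' (i=1, period=1)
emit factor 3: 'b' (i=2, period=1)
emit factor 4: 'acbedgegdafdaecbegbfggfdfcccfcgcaf' (i=3, period=34)

["e", "b", "b", "acbedgegdafdaecbegbfggfdfcccfcgcaf"]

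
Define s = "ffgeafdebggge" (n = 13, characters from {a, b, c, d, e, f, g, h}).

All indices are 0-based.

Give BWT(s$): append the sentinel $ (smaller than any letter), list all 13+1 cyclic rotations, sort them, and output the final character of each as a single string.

rank  rotation        last
    0  $ffgeafdebggge  e
    1  afdebggge$ffge  e
    2  bggge$ffgeafde  e
    3  debggge$ffgeaf  f
    4  e$ffgeafdebggg  g
    5  eafdebggge$ffg  g
    6  ebggge$ffgeafd  d
    7  fdebggge$ffgea  a
    8  ffgeafdebggge$  $
    9  fgeafdebggge$f  f
   10  ge$ffgeafdebgg  g
   11  geafdebggge$ff  f
   12  gge$ffgeafdebg  g
   13  ggge$ffgeafdeb  b

eeefggda$fgfgb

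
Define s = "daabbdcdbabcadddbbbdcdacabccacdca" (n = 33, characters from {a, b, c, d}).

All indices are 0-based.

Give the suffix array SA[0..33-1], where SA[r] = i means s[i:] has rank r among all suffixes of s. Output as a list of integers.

rank | idx | suffix
   0 |  32 | a
   1 |   1 | aabbdcdbabcadddbbbdcdacabccacdca
   2 |   2 | abbdcdbabcadddbbbdcdacabccacdca
   3 |   9 | abcadddbbbdcdacabccacdca
   4 |  24 | abccacdca
   5 |  22 | acabccacdca
   6 |  28 | acdca
   7 |  12 | adddbbbdcdacabccacdca
   8 |   8 | babcadddbbbdcdacabccacdca
   9 |  16 | bbbdcdacabccacdca
  10 |  17 | bbdcdacabccacdca
  11 |   3 | bbdcdbabcadddbbbdcdacabccacdca
  12 |  10 | bcadddbbbdcdacabccacdca
  13 |  25 | bccacdca
  14 |  18 | bdcdacabccacdca
  15 |   4 | bdcdbabcadddbbbdcdacabccacdca
  16 |  31 | ca
  17 |  23 | cabccacdca
  18 |  27 | cacdca
  19 |  11 | cadddbbbdcdacabccacdca
  20 |  26 | ccacdca
  21 |  20 | cdacabccacdca
  22 |   6 | cdbabcadddbbbdcdacabccacdca
  23 |  29 | cdca
  24 |   0 | daabbdcdbabcadddbbbdcdacabccacdca
  25 |  21 | dacabccacdca
  26 |   7 | dbabcadddbbbdcdacabccacdca
  27 |  15 | dbbbdcdacabccacdca
  28 |  30 | dca
  29 |  19 | dcdacabccacdca
  30 |   5 | dcdbabcadddbbbdcdacabccacdca
  31 |  14 | ddbbbdcdacabccacdca
  32 |  13 | dddbbbdcdacabccacdca

[32, 1, 2, 9, 24, 22, 28, 12, 8, 16, 17, 3, 10, 25, 18, 4, 31, 23, 27, 11, 26, 20, 6, 29, 0, 21, 7, 15, 30, 19, 5, 14, 13]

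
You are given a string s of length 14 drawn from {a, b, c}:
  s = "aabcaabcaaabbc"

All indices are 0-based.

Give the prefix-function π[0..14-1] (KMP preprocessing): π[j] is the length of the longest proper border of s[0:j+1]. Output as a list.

π[0] = 0
j=1 s[j]='a': π[1]=1 (border 'a')
j=2 s[j]='b': k: 1→0; π[2]=0 (border '')
j=3 s[j]='c': π[3]=0 (border '')
j=4 s[j]='a': π[4]=1 (border 'a')
j=5 s[j]='a': π[5]=2 (border 'aa')
j=6 s[j]='b': π[6]=3 (border 'aab')
j=7 s[j]='c': π[7]=4 (border 'aabc')
j=8 s[j]='a': π[8]=5 (border 'aabca')
j=9 s[j]='a': π[9]=6 (border 'aabcaa')
j=10 s[j]='a': k: 6→2→1; π[10]=2 (border 'aa')
j=11 s[j]='b': π[11]=3 (border 'aab')
j=12 s[j]='b': k: 3→0; π[12]=0 (border '')
j=13 s[j]='c': π[13]=0 (border '')

[0, 1, 0, 0, 1, 2, 3, 4, 5, 6, 2, 3, 0, 0]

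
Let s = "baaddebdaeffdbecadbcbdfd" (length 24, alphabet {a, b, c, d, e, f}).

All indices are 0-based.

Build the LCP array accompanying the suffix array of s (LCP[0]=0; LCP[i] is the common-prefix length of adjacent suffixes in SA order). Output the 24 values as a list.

sorted suffixes:
  #0 SA[0]=1  'aaddebdaeffdbecadbcbdfd'
  #1 SA[1]=16  'adbcbdfd'
  #2 SA[2]=2  'addebdaeffdbecadbcbdfd'
  #3 SA[3]=8  'aeffdbecadbcbdfd'
  #4 SA[4]=0  'baaddebdaeffdbecadbcbdfd'
  #5 SA[5]=18  'bcbdfd'
  #6 SA[6]=6  'bdaeffdbecadbcbdfd'
  #7 SA[7]=20  'bdfd'
  #8 SA[8]=13  'becadbcbdfd'
  #9 SA[9]=15  'cadbcbdfd'
  #10 SA[10]=19  'cbdfd'
  #11 SA[11]=23  'd'
  #12 SA[12]=7  'daeffdbecadbcbdfd'
  #13 SA[13]=17  'dbcbdfd'
  #14 SA[14]=12  'dbecadbcbdfd'
  #15 SA[15]=3  'ddebdaeffdbecadbcbdfd'
  #16 SA[16]=4  'debdaeffdbecadbcbdfd'
  #17 SA[17]=21  'dfd'
  #18 SA[18]=5  'ebdaeffdbecadbcbdfd'
  #19 SA[19]=14  'ecadbcbdfd'
  #20 SA[20]=9  'effdbecadbcbdfd'
  #21 SA[21]=22  'fd'
  #22 SA[22]=11  'fdbecadbcbdfd'
  #23 SA[23]=10  'ffdbecadbcbdfd'

SA = [1, 16, 2, 8, 0, 18, 6, 20, 13, 15, 19, 23, 7, 17, 12, 3, 4, 21, 5, 14, 9, 22, 11, 10]
[i] adj suffixes → lcp
  [1] 1/16 → 1 ('a')
  [2] 16/2 → 2 ('ad')
  [3] 2/8 → 1 ('a')
  [4] 8/0 → 0 ('')
  [5] 0/18 → 1 ('b')
  [6] 18/6 → 1 ('b')
  [7] 6/20 → 2 ('bd')
  [8] 20/13 → 1 ('b')
  [9] 13/15 → 0 ('')
  [10] 15/19 → 1 ('c')
  [11] 19/23 → 0 ('')
  [12] 23/7 → 1 ('d')
  [13] 7/17 → 1 ('d')
  [14] 17/12 → 2 ('db')
  [15] 12/3 → 1 ('d')
  [16] 3/4 → 1 ('d')
  [17] 4/21 → 1 ('d')
  [18] 21/5 → 0 ('')
  [19] 5/14 → 1 ('e')
  [20] 14/9 → 1 ('e')
  [21] 9/22 → 0 ('')
  [22] 22/11 → 2 ('fd')
  [23] 11/10 → 1 ('f')

[0, 1, 2, 1, 0, 1, 1, 2, 1, 0, 1, 0, 1, 1, 2, 1, 1, 1, 0, 1, 1, 0, 2, 1]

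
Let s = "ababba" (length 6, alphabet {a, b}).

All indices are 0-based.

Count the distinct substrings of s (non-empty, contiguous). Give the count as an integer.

15

rank | idx | suffix
   0 |   5 | a
   1 |   0 | ababba
   2 |   2 | abba
   3 |   4 | ba
   4 |   1 | babba
   5 |   3 | bba

SA = [5, 0, 2, 4, 1, 3]
[i] adj suffixes → lcp
  [1] 5/0 → 1 ('a')
  [2] 0/2 → 2 ('ab')
  [3] 2/4 → 0 ('')
  [4] 4/1 → 2 ('ba')
  [5] 1/3 → 1 ('b')

n(n+1)/2 = 6·7/2 = 21
Σ LCP = 0 + 1 + 2 + 0 + 2 + 1 = 6
distinct = 21 − 6 = 15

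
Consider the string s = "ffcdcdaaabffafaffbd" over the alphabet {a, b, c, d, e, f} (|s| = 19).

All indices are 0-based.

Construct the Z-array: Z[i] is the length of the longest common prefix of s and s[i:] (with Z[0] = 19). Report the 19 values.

Z[0]=19
i=1: fresh scan; Z[1]=1 extend→box=[1,2)
i=2: fresh scan; Z[2]=0
i=3: fresh scan; Z[3]=0
i=4: fresh scan; Z[4]=0
i=5: fresh scan; Z[5]=0
i=6: fresh scan; Z[6]=0
i=7: fresh scan; Z[7]=0
i=8: fresh scan; Z[8]=0
i=9: fresh scan; Z[9]=0
i=10: fresh scan; Z[10]=2 extend→box=[10,12)
i=11: min(r-i=1, Z[1]=1)=1; Z[11]=1
i=12: fresh scan; Z[12]=0
i=13: fresh scan; Z[13]=1 extend→box=[13,14)
i=14: fresh scan; Z[14]=0
i=15: fresh scan; Z[15]=2 extend→box=[15,17)
i=16: min(r-i=1, Z[1]=1)=1; Z[16]=1
i=17: fresh scan; Z[17]=0
i=18: fresh scan; Z[18]=0

[19, 1, 0, 0, 0, 0, 0, 0, 0, 0, 2, 1, 0, 1, 0, 2, 1, 0, 0]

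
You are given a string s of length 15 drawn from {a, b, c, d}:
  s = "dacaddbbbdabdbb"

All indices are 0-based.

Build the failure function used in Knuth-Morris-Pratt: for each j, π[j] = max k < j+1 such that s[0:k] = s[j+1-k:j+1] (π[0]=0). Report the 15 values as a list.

π[0] = 0
j=1 s[j]='a': π[1]=0 (border '')
j=2 s[j]='c': π[2]=0 (border '')
j=3 s[j]='a': π[3]=0 (border '')
j=4 s[j]='d': π[4]=1 (border 'd')
j=5 s[j]='d': k: 1→0; π[5]=1 (border 'd')
j=6 s[j]='b': k: 1→0; π[6]=0 (border '')
j=7 s[j]='b': π[7]=0 (border '')
j=8 s[j]='b': π[8]=0 (border '')
j=9 s[j]='d': π[9]=1 (border 'd')
j=10 s[j]='a': π[10]=2 (border 'da')
j=11 s[j]='b': k: 2→0; π[11]=0 (border '')
j=12 s[j]='d': π[12]=1 (border 'd')
j=13 s[j]='b': k: 1→0; π[13]=0 (border '')
j=14 s[j]='b': π[14]=0 (border '')

[0, 0, 0, 0, 1, 1, 0, 0, 0, 1, 2, 0, 1, 0, 0]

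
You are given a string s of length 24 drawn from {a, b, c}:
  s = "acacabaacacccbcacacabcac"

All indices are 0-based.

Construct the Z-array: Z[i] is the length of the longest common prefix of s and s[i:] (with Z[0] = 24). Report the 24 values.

[24, 0, 3, 0, 1, 0, 1, 4, 0, 2, 0, 0, 0, 0, 0, 6, 0, 3, 0, 1, 0, 0, 2, 0]

Z[0]=24
i=1: i≥r, start 0; Z[1]=0
i=2: i≥r, start 0; Z[2]=3 extend→box=[2,5)
i=3: min(r-i=2, Z[1]=0)=0; Z[3]=0
i=4: min(r-i=1, Z[2]=3)=1; Z[4]=1
i=5: i≥r, start 0; Z[5]=0
i=6: i≥r, start 0; Z[6]=1 extend→box=[6,7)
i=7: i≥r, start 0; Z[7]=4 extend→box=[7,11)
i=8: min(r-i=3, Z[1]=0)=0; Z[8]=0
i=9: min(r-i=2, Z[2]=3)=2; Z[9]=2
i=10: min(r-i=1, Z[3]=0)=0; Z[10]=0
i=11: i≥r, start 0; Z[11]=0
i=12: i≥r, start 0; Z[12]=0
i=13: i≥r, start 0; Z[13]=0
i=14: i≥r, start 0; Z[14]=0
i=15: i≥r, start 0; Z[15]=6 extend→box=[15,21)
i=16: min(r-i=5, Z[1]=0)=0; Z[16]=0
i=17: min(r-i=4, Z[2]=3)=3; Z[17]=3
i=18: min(r-i=3, Z[3]=0)=0; Z[18]=0
i=19: min(r-i=2, Z[4]=1)=1; Z[19]=1
i=20: min(r-i=1, Z[5]=0)=0; Z[20]=0
i=21: i≥r, start 0; Z[21]=0
i=22: i≥r, start 0; Z[22]=2 extend→box=[22,24)
i=23: min(r-i=1, Z[1]=0)=0; Z[23]=0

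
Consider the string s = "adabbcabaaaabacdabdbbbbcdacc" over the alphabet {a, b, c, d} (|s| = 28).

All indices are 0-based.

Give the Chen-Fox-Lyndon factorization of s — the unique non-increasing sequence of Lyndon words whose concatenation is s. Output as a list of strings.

emit factor 1: 'ad' (i=0, period=2)
emit factor 2: 'abbc' (i=2, period=4)
emit factor 3: 'ab' (i=6, period=2)
emit factor 4: 'aaaabacdabdbbbbcdacc' (i=8, period=20)

["ad", "abbc", "ab", "aaaabacdabdbbbbcdacc"]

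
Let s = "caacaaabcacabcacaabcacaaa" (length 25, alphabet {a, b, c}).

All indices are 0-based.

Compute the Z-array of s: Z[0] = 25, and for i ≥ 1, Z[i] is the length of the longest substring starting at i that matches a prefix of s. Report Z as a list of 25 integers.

Z[0]=25
i=1: i≥r, start 0; Z[1]=0
i=2: i≥r, start 0; Z[2]=0
i=3: i≥r, start 0; Z[3]=3 scan→box=[3,6)
i=4: min(r-i=2, Z[1]=0)=0; Z[4]=0
i=5: min(r-i=1, Z[2]=0)=0; Z[5]=0
i=6: i≥r, start 0; Z[6]=0
i=7: i≥r, start 0; Z[7]=0
i=8: i≥r, start 0; Z[8]=2 scan→box=[8,10)
i=9: min(r-i=1, Z[1]=0)=0; Z[9]=0
i=10: i≥r, start 0; Z[10]=2 scan→box=[10,12)
i=11: min(r-i=1, Z[1]=0)=0; Z[11]=0
i=12: i≥r, start 0; Z[12]=0
i=13: i≥r, start 0; Z[13]=2 scan→box=[13,15)
i=14: min(r-i=1, Z[1]=0)=0; Z[14]=0
i=15: i≥r, start 0; Z[15]=3 scan→box=[15,18)
i=16: min(r-i=2, Z[1]=0)=0; Z[16]=0
i=17: min(r-i=1, Z[2]=0)=0; Z[17]=0
i=18: i≥r, start 0; Z[18]=0
i=19: i≥r, start 0; Z[19]=2 scan→box=[19,21)
i=20: min(r-i=1, Z[1]=0)=0; Z[20]=0
i=21: i≥r, start 0; Z[21]=3 scan→box=[21,24)
i=22: min(r-i=2, Z[1]=0)=0; Z[22]=0
i=23: min(r-i=1, Z[2]=0)=0; Z[23]=0
i=24: i≥r, start 0; Z[24]=0

[25, 0, 0, 3, 0, 0, 0, 0, 2, 0, 2, 0, 0, 2, 0, 3, 0, 0, 0, 2, 0, 3, 0, 0, 0]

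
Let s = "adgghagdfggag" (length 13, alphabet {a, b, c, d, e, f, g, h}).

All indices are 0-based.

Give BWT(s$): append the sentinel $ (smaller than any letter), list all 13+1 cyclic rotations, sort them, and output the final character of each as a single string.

rank  rotation        last
    0  $adgghagdfggag  g
    1  adgghagdfggag$  $
    2  ag$adgghagdfgg  g
    3  agdfggag$adggh  h
    4  dfggag$adgghag  g
    5  dgghagdfggag$a  a
    6  fggag$adgghagd  d
    7  g$adgghagdfgga  a
    8  gag$adgghagdfg  g
    9  gdfggag$adggha  a
   10  ggag$adgghagdf  f
   11  gghagdfggag$ad  d
   12  ghagdfggag$adg  g
   13  hagdfggag$adgg  g

g$ghgadagafdgg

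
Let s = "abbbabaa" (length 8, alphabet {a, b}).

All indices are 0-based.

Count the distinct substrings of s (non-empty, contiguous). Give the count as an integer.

rank→(start, suffix):
  0 → (7, 'a')
  1 → (6, 'aa')
  2 → (4, 'abaa')
  3 → (0, 'abbbabaa')
  4 → (5, 'baa')
  5 → (3, 'babaa')
  6 → (2, 'bbabaa')
  7 → (1, 'bbbabaa')

SA = [7, 6, 4, 0, 5, 3, 2, 1]
i: (SA[i-1],SA[i]) lcp shared
  1: (7,6) 1 'a'
  2: (6,4) 1 'a'
  3: (4,0) 2 'ab'
  4: (0,5) 0 ''
  5: (5,3) 2 'ba'
  6: (3,2) 1 'b'
  7: (2,1) 2 'bb'

n(n+1)/2 = 8·9/2 = 36
Σ LCP = 0 + 1 + 1 + 2 + 0 + 2 + 1 + 2 = 9
distinct = 36 − 9 = 27

27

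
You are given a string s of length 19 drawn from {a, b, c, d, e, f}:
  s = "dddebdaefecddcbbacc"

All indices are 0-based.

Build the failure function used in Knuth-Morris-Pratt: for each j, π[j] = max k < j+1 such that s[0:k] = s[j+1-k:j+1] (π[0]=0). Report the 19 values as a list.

[0, 1, 2, 0, 0, 1, 0, 0, 0, 0, 0, 1, 2, 0, 0, 0, 0, 0, 0]

π[0] = 0
j=1 s[j]='d': π[1]=1 (border 'd')
j=2 s[j]='d': π[2]=2 (border 'dd')
j=3 s[j]='e': k: 2→1→0; π[3]=0 (border '')
j=4 s[j]='b': π[4]=0 (border '')
j=5 s[j]='d': π[5]=1 (border 'd')
j=6 s[j]='a': k: 1→0; π[6]=0 (border '')
j=7 s[j]='e': π[7]=0 (border '')
j=8 s[j]='f': π[8]=0 (border '')
j=9 s[j]='e': π[9]=0 (border '')
j=10 s[j]='c': π[10]=0 (border '')
j=11 s[j]='d': π[11]=1 (border 'd')
j=12 s[j]='d': π[12]=2 (border 'dd')
j=13 s[j]='c': k: 2→1→0; π[13]=0 (border '')
j=14 s[j]='b': π[14]=0 (border '')
j=15 s[j]='b': π[15]=0 (border '')
j=16 s[j]='a': π[16]=0 (border '')
j=17 s[j]='c': π[17]=0 (border '')
j=18 s[j]='c': π[18]=0 (border '')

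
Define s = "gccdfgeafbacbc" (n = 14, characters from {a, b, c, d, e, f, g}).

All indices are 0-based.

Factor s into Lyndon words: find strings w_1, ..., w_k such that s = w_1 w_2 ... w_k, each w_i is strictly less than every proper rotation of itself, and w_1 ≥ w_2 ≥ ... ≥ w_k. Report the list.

emit factor 1: 'g' (i=0, period=1)
emit factor 2: 'ccdfge' (i=1, period=6)
emit factor 3: 'afb' (i=7, period=3)
emit factor 4: 'acbc' (i=10, period=4)

["g", "ccdfge", "afb", "acbc"]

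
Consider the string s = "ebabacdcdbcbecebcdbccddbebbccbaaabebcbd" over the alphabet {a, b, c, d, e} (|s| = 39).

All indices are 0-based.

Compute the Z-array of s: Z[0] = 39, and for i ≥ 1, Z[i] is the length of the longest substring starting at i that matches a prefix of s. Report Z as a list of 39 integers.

Z[0]=39
i=1: outside box; Z[1]=0
i=2: outside box; Z[2]=0
i=3: outside box; Z[3]=0
i=4: outside box; Z[4]=0
i=5: outside box; Z[5]=0
i=6: outside box; Z[6]=0
i=7: outside box; Z[7]=0
i=8: outside box; Z[8]=0
i=9: outside box; Z[9]=0
i=10: outside box; Z[10]=0
i=11: outside box; Z[11]=0
i=12: outside box; Z[12]=1 scan→box=[12,13)
i=13: outside box; Z[13]=0
i=14: outside box; Z[14]=2 scan→box=[14,16)
i=15: min(r-i=1, Z[1]=0)=0; Z[15]=0
i=16: outside box; Z[16]=0
i=17: outside box; Z[17]=0
i=18: outside box; Z[18]=0
i=19: outside box; Z[19]=0
i=20: outside box; Z[20]=0
i=21: outside box; Z[21]=0
i=22: outside box; Z[22]=0
i=23: outside box; Z[23]=0
i=24: outside box; Z[24]=2 scan→box=[24,26)
i=25: min(r-i=1, Z[1]=0)=0; Z[25]=0
i=26: outside box; Z[26]=0
i=27: outside box; Z[27]=0
i=28: outside box; Z[28]=0
i=29: outside box; Z[29]=0
i=30: outside box; Z[30]=0
i=31: outside box; Z[31]=0
i=32: outside box; Z[32]=0
i=33: outside box; Z[33]=0
i=34: outside box; Z[34]=2 scan→box=[34,36)
i=35: min(r-i=1, Z[1]=0)=0; Z[35]=0
i=36: outside box; Z[36]=0
i=37: outside box; Z[37]=0
i=38: outside box; Z[38]=0

[39, 0, 0, 0, 0, 0, 0, 0, 0, 0, 0, 0, 1, 0, 2, 0, 0, 0, 0, 0, 0, 0, 0, 0, 2, 0, 0, 0, 0, 0, 0, 0, 0, 0, 2, 0, 0, 0, 0]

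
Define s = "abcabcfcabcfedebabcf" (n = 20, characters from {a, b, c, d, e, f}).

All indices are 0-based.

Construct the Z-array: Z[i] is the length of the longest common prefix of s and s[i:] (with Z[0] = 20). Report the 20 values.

Z[0]=20
i=1: outside box; Z[1]=0
i=2: outside box; Z[2]=0
i=3: outside box; Z[3]=3 scan→box=[3,6)
i=4: min(r-i=2, Z[1]=0)=0; Z[4]=0
i=5: min(r-i=1, Z[2]=0)=0; Z[5]=0
i=6: outside box; Z[6]=0
i=7: outside box; Z[7]=0
i=8: outside box; Z[8]=3 scan→box=[8,11)
i=9: min(r-i=2, Z[1]=0)=0; Z[9]=0
i=10: min(r-i=1, Z[2]=0)=0; Z[10]=0
i=11: outside box; Z[11]=0
i=12: outside box; Z[12]=0
i=13: outside box; Z[13]=0
i=14: outside box; Z[14]=0
i=15: outside box; Z[15]=0
i=16: outside box; Z[16]=3 scan→box=[16,19)
i=17: min(r-i=2, Z[1]=0)=0; Z[17]=0
i=18: min(r-i=1, Z[2]=0)=0; Z[18]=0
i=19: outside box; Z[19]=0

[20, 0, 0, 3, 0, 0, 0, 0, 3, 0, 0, 0, 0, 0, 0, 0, 3, 0, 0, 0]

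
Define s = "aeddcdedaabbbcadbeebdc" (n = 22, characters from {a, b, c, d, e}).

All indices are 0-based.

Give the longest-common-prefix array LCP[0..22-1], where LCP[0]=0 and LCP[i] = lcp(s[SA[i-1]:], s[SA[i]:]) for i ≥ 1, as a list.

[0, 1, 1, 1, 0, 2, 1, 1, 1, 0, 1, 1, 0, 1, 1, 2, 1, 1, 0, 1, 2, 1]

sorted suffixes:
  #0 SA[0]=8  'aabbbcadbeebdc'
  #1 SA[1]=9  'abbbcadbeebdc'
  #2 SA[2]=14  'adbeebdc'
  #3 SA[3]=0  'aeddcdedaabbbcadbeebdc'
  #4 SA[4]=10  'bbbcadbeebdc'
  #5 SA[5]=11  'bbcadbeebdc'
  #6 SA[6]=12  'bcadbeebdc'
  #7 SA[7]=19  'bdc'
  #8 SA[8]=16  'beebdc'
  #9 SA[9]=21  'c'
  #10 SA[10]=13  'cadbeebdc'
  #11 SA[11]=4  'cdedaabbbcadbeebdc'
  #12 SA[12]=7  'daabbbcadbeebdc'
  #13 SA[13]=15  'dbeebdc'
  #14 SA[14]=20  'dc'
  #15 SA[15]=3  'dcdedaabbbcadbeebdc'
  #16 SA[16]=2  'ddcdedaabbbcadbeebdc'
  #17 SA[17]=5  'dedaabbbcadbeebdc'
  #18 SA[18]=18  'ebdc'
  #19 SA[19]=6  'edaabbbcadbeebdc'
  #20 SA[20]=1  'eddcdedaabbbcadbeebdc'
  #21 SA[21]=17  'eebdc'

SA = [8, 9, 14, 0, 10, 11, 12, 19, 16, 21, 13, 4, 7, 15, 20, 3, 2, 5, 18, 6, 1, 17]
rank  pair      lcp
   1  s[8:],s[9:]  1  'a'
   2  s[9:],s[14:]  1  'a'
   3  s[14:],s[0:]  1  'a'
   4  s[0:],s[10:]  0  ''
   5  s[10:],s[11:]  2  'bb'
   6  s[11:],s[12:]  1  'b'
   7  s[12:],s[19:]  1  'b'
   8  s[19:],s[16:]  1  'b'
   9  s[16:],s[21:]  0  ''
  10  s[21:],s[13:]  1  'c'
  11  s[13:],s[4:]  1  'c'
  12  s[4:],s[7:]  0  ''
  13  s[7:],s[15:]  1  'd'
  14  s[15:],s[20:]  1  'd'
  15  s[20:],s[3:]  2  'dc'
  16  s[3:],s[2:]  1  'd'
  17  s[2:],s[5:]  1  'd'
  18  s[5:],s[18:]  0  ''
  19  s[18:],s[6:]  1  'e'
  20  s[6:],s[1:]  2  'ed'
  21  s[1:],s[17:]  1  'e'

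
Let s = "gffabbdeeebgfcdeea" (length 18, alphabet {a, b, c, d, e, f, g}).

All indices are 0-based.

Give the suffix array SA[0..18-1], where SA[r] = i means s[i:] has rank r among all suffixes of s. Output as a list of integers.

[17, 3, 4, 5, 10, 13, 14, 6, 16, 9, 15, 8, 7, 2, 12, 1, 11, 0]

sorted suffixes:
  #0 SA[0]=17  'a'
  #1 SA[1]=3  'abbdeeebgfcdeea'
  #2 SA[2]=4  'bbdeeebgfcdeea'
  #3 SA[3]=5  'bdeeebgfcdeea'
  #4 SA[4]=10  'bgfcdeea'
  #5 SA[5]=13  'cdeea'
  #6 SA[6]=14  'deea'
  #7 SA[7]=6  'deeebgfcdeea'
  #8 SA[8]=16  'ea'
  #9 SA[9]=9  'ebgfcdeea'
  #10 SA[10]=15  'eea'
  #11 SA[11]=8  'eebgfcdeea'
  #12 SA[12]=7  'eeebgfcdeea'
  #13 SA[13]=2  'fabbdeeebgfcdeea'
  #14 SA[14]=12  'fcdeea'
  #15 SA[15]=1  'ffabbdeeebgfcdeea'
  #16 SA[16]=11  'gfcdeea'
  #17 SA[17]=0  'gffabbdeeebgfcdeea'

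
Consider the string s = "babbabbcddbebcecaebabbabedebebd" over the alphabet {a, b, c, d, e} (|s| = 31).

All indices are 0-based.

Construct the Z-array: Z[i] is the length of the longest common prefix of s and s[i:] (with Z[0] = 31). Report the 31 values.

[31, 0, 1, 4, 0, 1, 1, 0, 0, 0, 1, 0, 1, 0, 0, 0, 0, 0, 6, 0, 1, 3, 0, 1, 0, 0, 0, 1, 0, 1, 0]

Z[0]=31
i=1: outside box; Z[1]=0
i=2: outside box; Z[2]=1 grow→box=[2,3)
i=3: outside box; Z[3]=4 grow→box=[3,7)
i=4: min(r-i=3, Z[1]=0)=0; Z[4]=0
i=5: min(r-i=2, Z[2]=1)=1; Z[5]=1
i=6: min(r-i=1, Z[3]=4)=1; Z[6]=1
i=7: outside box; Z[7]=0
i=8: outside box; Z[8]=0
i=9: outside box; Z[9]=0
i=10: outside box; Z[10]=1 grow→box=[10,11)
i=11: outside box; Z[11]=0
i=12: outside box; Z[12]=1 grow→box=[12,13)
i=13: outside box; Z[13]=0
i=14: outside box; Z[14]=0
i=15: outside box; Z[15]=0
i=16: outside box; Z[16]=0
i=17: outside box; Z[17]=0
i=18: outside box; Z[18]=6 grow→box=[18,24)
i=19: min(r-i=5, Z[1]=0)=0; Z[19]=0
i=20: min(r-i=4, Z[2]=1)=1; Z[20]=1
i=21: min(r-i=3, Z[3]=4)=3; Z[21]=3
i=22: min(r-i=2, Z[4]=0)=0; Z[22]=0
i=23: min(r-i=1, Z[5]=1)=1; Z[23]=1
i=24: outside box; Z[24]=0
i=25: outside box; Z[25]=0
i=26: outside box; Z[26]=0
i=27: outside box; Z[27]=1 grow→box=[27,28)
i=28: outside box; Z[28]=0
i=29: outside box; Z[29]=1 grow→box=[29,30)
i=30: outside box; Z[30]=0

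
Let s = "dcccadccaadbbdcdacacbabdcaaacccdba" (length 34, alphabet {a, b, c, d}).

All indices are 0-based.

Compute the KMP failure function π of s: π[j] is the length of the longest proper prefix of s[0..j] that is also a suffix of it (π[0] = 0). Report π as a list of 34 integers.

[0, 0, 0, 0, 0, 1, 2, 3, 0, 0, 1, 0, 0, 1, 2, 1, 0, 0, 0, 0, 0, 0, 0, 1, 2, 0, 0, 0, 0, 0, 0, 1, 0, 0]

π[0] = 0
j=1 s[j]='c': π[1]=0 (border '')
j=2 s[j]='c': π[2]=0 (border '')
j=3 s[j]='c': π[3]=0 (border '')
j=4 s[j]='a': π[4]=0 (border '')
j=5 s[j]='d': π[5]=1 (border 'd')
j=6 s[j]='c': π[6]=2 (border 'dc')
j=7 s[j]='c': π[7]=3 (border 'dcc')
j=8 s[j]='a': k: 3→0; π[8]=0 (border '')
j=9 s[j]='a': π[9]=0 (border '')
j=10 s[j]='d': π[10]=1 (border 'd')
j=11 s[j]='b': k: 1→0; π[11]=0 (border '')
j=12 s[j]='b': π[12]=0 (border '')
j=13 s[j]='d': π[13]=1 (border 'd')
j=14 s[j]='c': π[14]=2 (border 'dc')
j=15 s[j]='d': k: 2→0; π[15]=1 (border 'd')
j=16 s[j]='a': k: 1→0; π[16]=0 (border '')
j=17 s[j]='c': π[17]=0 (border '')
j=18 s[j]='a': π[18]=0 (border '')
j=19 s[j]='c': π[19]=0 (border '')
j=20 s[j]='b': π[20]=0 (border '')
j=21 s[j]='a': π[21]=0 (border '')
j=22 s[j]='b': π[22]=0 (border '')
j=23 s[j]='d': π[23]=1 (border 'd')
j=24 s[j]='c': π[24]=2 (border 'dc')
j=25 s[j]='a': k: 2→0; π[25]=0 (border '')
j=26 s[j]='a': π[26]=0 (border '')
j=27 s[j]='a': π[27]=0 (border '')
j=28 s[j]='c': π[28]=0 (border '')
j=29 s[j]='c': π[29]=0 (border '')
j=30 s[j]='c': π[30]=0 (border '')
j=31 s[j]='d': π[31]=1 (border 'd')
j=32 s[j]='b': k: 1→0; π[32]=0 (border '')
j=33 s[j]='a': π[33]=0 (border '')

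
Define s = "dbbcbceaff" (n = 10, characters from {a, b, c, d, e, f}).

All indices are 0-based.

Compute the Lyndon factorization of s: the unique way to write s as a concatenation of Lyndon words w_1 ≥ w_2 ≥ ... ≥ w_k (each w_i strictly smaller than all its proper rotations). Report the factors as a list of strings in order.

["d", "bbcbce", "aff"]

emit factor 1: 'd' (i=0, period=1)
emit factor 2: 'bbcbce' (i=1, period=6)
emit factor 3: 'aff' (i=7, period=3)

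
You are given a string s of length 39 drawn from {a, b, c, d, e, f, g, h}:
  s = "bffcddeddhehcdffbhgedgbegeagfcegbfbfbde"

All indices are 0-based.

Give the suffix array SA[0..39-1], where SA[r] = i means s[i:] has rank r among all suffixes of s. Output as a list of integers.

rank | idx | suffix
   0 |  26 | agfcegbfbfbde
   1 |  36 | bde
   2 |  22 | begeagfcegbfbfbde
   3 |  34 | bfbde
   4 |  32 | bfbfbde
   5 |   0 | bffcddeddhehcdffbhgedgbegeagfcegbfbfbde
   6 |  16 | bhgedgbegeagfcegbfbfbde
   7 |   3 | cddeddhehcdffbhgedgbegeagfcegbfbfbde
   8 |  12 | cdffbhgedgbegeagfcegbfbfbde
   9 |  29 | cegbfbfbde
  10 |   4 | ddeddhehcdffbhgedgbegeagfcegbfbfbde
  11 |   7 | ddhehcdffbhgedgbegeagfcegbfbfbde
  12 |  37 | de
  13 |   5 | deddhehcdffbhgedgbegeagfcegbfbfbde
  14 |  13 | dffbhgedgbegeagfcegbfbfbde
  15 |  20 | dgbegeagfcegbfbfbde
  16 |   8 | dhehcdffbhgedgbegeagfcegbfbfbde
  17 |  38 | e
  18 |  25 | eagfcegbfbfbde
  19 |   6 | eddhehcdffbhgedgbegeagfcegbfbfbde
  20 |  19 | edgbegeagfcegbfbfbde
  21 |  30 | egbfbfbde
  22 |  23 | egeagfcegbfbfbde
  23 |  10 | ehcdffbhgedgbegeagfcegbfbfbde
  24 |  35 | fbde
  25 |  33 | fbfbde
  26 |  15 | fbhgedgbegeagfcegbfbfbde
  27 |   2 | fcddeddhehcdffbhgedgbegeagfcegbfbfbde
  28 |  28 | fcegbfbfbde
  29 |  14 | ffbhgedgbegeagfcegbfbfbde
  30 |   1 | ffcddeddhehcdffbhgedgbegeagfcegbfbfbde
  31 |  21 | gbegeagfcegbfbfbde
  32 |  31 | gbfbfbde
  33 |  24 | geagfcegbfbfbde
  34 |  18 | gedgbegeagfcegbfbfbde
  35 |  27 | gfcegbfbfbde
  36 |  11 | hcdffbhgedgbegeagfcegbfbfbde
  37 |   9 | hehcdffbhgedgbegeagfcegbfbfbde
  38 |  17 | hgedgbegeagfcegbfbfbde

[26, 36, 22, 34, 32, 0, 16, 3, 12, 29, 4, 7, 37, 5, 13, 20, 8, 38, 25, 6, 19, 30, 23, 10, 35, 33, 15, 2, 28, 14, 1, 21, 31, 24, 18, 27, 11, 9, 17]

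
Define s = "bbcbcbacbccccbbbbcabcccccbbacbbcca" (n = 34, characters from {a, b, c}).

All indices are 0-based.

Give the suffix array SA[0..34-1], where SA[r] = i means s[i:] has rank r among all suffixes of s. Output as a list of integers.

sorted suffixes:
  #0 SA[0]=33  'a'
  #1 SA[1]=18  'abcccccbbacbbcca'
  #2 SA[2]=27  'acbbcca'
  #3 SA[3]=6  'acbccccbbbbcabcccccbbacbbcca'
  #4 SA[4]=26  'bacbbcca'
  #5 SA[5]=5  'bacbccccbbbbcabcccccbbacbbcca'
  #6 SA[6]=25  'bbacbbcca'
  #7 SA[7]=13  'bbbbcabcccccbbacbbcca'
  #8 SA[8]=14  'bbbcabcccccbbacbbcca'
  #9 SA[9]=15  'bbcabcccccbbacbbcca'
  #10 SA[10]=0  'bbcbcbacbccccbbbbcabcccccbbacbbcca'
  #11 SA[11]=29  'bbcca'
  #12 SA[12]=16  'bcabcccccbbacbbcca'
  #13 SA[13]=3  'bcbacbccccbbbbcabcccccbbacbbcca'
  #14 SA[14]=1  'bcbcbacbccccbbbbcabcccccbbacbbcca'
  #15 SA[15]=30  'bcca'
  #16 SA[16]=8  'bccccbbbbcabcccccbbacbbcca'
  #17 SA[17]=19  'bcccccbbacbbcca'
  #18 SA[18]=32  'ca'
  #19 SA[19]=17  'cabcccccbbacbbcca'
  #20 SA[20]=4  'cbacbccccbbbbcabcccccbbacbbcca'
  #21 SA[21]=24  'cbbacbbcca'
  #22 SA[22]=12  'cbbbbcabcccccbbacbbcca'
  #23 SA[23]=28  'cbbcca'
  #24 SA[24]=2  'cbcbacbccccbbbbcabcccccbbacbbcca'
  #25 SA[25]=7  'cbccccbbbbcabcccccbbacbbcca'
  #26 SA[26]=31  'cca'
  #27 SA[27]=23  'ccbbacbbcca'
  #28 SA[28]=11  'ccbbbbcabcccccbbacbbcca'
  #29 SA[29]=22  'cccbbacbbcca'
  #30 SA[30]=10  'cccbbbbcabcccccbbacbbcca'
  #31 SA[31]=21  'ccccbbacbbcca'
  #32 SA[32]=9  'ccccbbbbcabcccccbbacbbcca'
  #33 SA[33]=20  'cccccbbacbbcca'

[33, 18, 27, 6, 26, 5, 25, 13, 14, 15, 0, 29, 16, 3, 1, 30, 8, 19, 32, 17, 4, 24, 12, 28, 2, 7, 31, 23, 11, 22, 10, 21, 9, 20]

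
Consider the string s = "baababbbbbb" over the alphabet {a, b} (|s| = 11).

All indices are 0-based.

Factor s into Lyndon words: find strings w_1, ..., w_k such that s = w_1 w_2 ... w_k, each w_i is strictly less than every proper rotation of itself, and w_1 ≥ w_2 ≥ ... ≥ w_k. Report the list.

["b", "aababbbbbb"]

emit factor 1: 'b' (i=0, period=1)
emit factor 2: 'aababbbbbb' (i=1, period=10)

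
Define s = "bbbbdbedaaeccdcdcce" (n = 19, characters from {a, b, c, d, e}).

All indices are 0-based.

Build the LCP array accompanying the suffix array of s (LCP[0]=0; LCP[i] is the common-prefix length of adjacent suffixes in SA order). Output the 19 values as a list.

[0, 1, 0, 3, 2, 1, 1, 0, 2, 1, 3, 1, 0, 1, 1, 2, 0, 1, 1]

rank→(start, suffix):
  0 → (8, 'aaeccdcdcce')
  1 → (9, 'aeccdcdcce')
  2 → (0, 'bbbbdbedaaeccdcdcce')
  3 → (1, 'bbbdbedaaeccdcdcce')
  4 → (2, 'bbdbedaaeccdcdcce')
  5 → (3, 'bdbedaaeccdcdcce')
  6 → (5, 'bedaaeccdcdcce')
  7 → (11, 'ccdcdcce')
  8 → (16, 'cce')
  9 → (14, 'cdcce')
  10 → (12, 'cdcdcce')
  11 → (17, 'ce')
  12 → (7, 'daaeccdcdcce')
  13 → (4, 'dbedaaeccdcdcce')
  14 → (15, 'dcce')
  15 → (13, 'dcdcce')
  16 → (18, 'e')
  17 → (10, 'eccdcdcce')
  18 → (6, 'edaaeccdcdcce')

SA = [8, 9, 0, 1, 2, 3, 5, 11, 16, 14, 12, 17, 7, 4, 15, 13, 18, 10, 6]
rank  pair      lcp
   1  s[8:],s[9:]  1  'a'
   2  s[9:],s[0:]  0  ''
   3  s[0:],s[1:]  3  'bbb'
   4  s[1:],s[2:]  2  'bb'
   5  s[2:],s[3:]  1  'b'
   6  s[3:],s[5:]  1  'b'
   7  s[5:],s[11:]  0  ''
   8  s[11:],s[16:]  2  'cc'
   9  s[16:],s[14:]  1  'c'
  10  s[14:],s[12:]  3  'cdc'
  11  s[12:],s[17:]  1  'c'
  12  s[17:],s[7:]  0  ''
  13  s[7:],s[4:]  1  'd'
  14  s[4:],s[15:]  1  'd'
  15  s[15:],s[13:]  2  'dc'
  16  s[13:],s[18:]  0  ''
  17  s[18:],s[10:]  1  'e'
  18  s[10:],s[6:]  1  'e'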